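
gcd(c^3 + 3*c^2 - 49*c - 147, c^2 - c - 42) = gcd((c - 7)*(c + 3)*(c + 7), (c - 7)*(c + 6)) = c - 7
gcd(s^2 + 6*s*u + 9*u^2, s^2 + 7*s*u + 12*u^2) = s + 3*u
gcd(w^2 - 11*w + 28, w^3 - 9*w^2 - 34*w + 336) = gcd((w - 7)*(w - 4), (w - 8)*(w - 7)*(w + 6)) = w - 7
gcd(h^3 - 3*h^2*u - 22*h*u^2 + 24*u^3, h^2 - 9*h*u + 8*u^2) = -h + u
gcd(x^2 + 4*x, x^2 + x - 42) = 1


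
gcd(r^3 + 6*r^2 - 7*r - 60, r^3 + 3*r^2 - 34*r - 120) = r^2 + 9*r + 20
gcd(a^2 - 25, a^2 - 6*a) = 1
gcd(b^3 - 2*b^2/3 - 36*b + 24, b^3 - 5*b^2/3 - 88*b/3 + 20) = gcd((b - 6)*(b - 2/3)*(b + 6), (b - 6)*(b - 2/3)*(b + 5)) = b^2 - 20*b/3 + 4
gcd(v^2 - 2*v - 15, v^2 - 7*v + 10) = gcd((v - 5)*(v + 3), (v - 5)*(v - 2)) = v - 5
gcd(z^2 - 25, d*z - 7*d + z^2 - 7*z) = 1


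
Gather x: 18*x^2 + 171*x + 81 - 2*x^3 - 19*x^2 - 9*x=-2*x^3 - x^2 + 162*x + 81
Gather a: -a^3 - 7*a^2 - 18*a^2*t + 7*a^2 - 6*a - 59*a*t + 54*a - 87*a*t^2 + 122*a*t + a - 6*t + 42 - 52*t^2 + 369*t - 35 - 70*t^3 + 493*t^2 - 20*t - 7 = -a^3 - 18*a^2*t + a*(-87*t^2 + 63*t + 49) - 70*t^3 + 441*t^2 + 343*t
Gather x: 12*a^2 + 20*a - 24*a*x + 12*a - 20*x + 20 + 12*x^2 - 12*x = 12*a^2 + 32*a + 12*x^2 + x*(-24*a - 32) + 20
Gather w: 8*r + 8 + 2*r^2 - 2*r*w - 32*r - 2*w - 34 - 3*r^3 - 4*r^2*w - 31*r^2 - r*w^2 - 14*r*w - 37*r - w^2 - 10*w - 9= -3*r^3 - 29*r^2 - 61*r + w^2*(-r - 1) + w*(-4*r^2 - 16*r - 12) - 35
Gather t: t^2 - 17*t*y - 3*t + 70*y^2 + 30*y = t^2 + t*(-17*y - 3) + 70*y^2 + 30*y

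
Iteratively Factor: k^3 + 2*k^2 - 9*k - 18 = (k - 3)*(k^2 + 5*k + 6) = (k - 3)*(k + 3)*(k + 2)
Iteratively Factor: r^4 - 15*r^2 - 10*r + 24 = (r + 3)*(r^3 - 3*r^2 - 6*r + 8) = (r + 2)*(r + 3)*(r^2 - 5*r + 4) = (r - 4)*(r + 2)*(r + 3)*(r - 1)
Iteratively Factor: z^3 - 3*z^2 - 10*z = (z)*(z^2 - 3*z - 10) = z*(z - 5)*(z + 2)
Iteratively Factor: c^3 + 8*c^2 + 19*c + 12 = (c + 4)*(c^2 + 4*c + 3) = (c + 1)*(c + 4)*(c + 3)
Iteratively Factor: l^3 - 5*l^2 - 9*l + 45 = (l + 3)*(l^2 - 8*l + 15) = (l - 5)*(l + 3)*(l - 3)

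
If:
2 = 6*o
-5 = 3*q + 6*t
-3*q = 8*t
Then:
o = 1/3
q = -20/3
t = 5/2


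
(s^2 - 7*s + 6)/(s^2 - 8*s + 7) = (s - 6)/(s - 7)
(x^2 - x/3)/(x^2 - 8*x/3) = (3*x - 1)/(3*x - 8)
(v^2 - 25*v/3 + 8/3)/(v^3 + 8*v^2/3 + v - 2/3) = (v - 8)/(v^2 + 3*v + 2)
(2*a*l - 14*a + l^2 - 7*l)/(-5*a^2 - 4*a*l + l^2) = (-2*a*l + 14*a - l^2 + 7*l)/(5*a^2 + 4*a*l - l^2)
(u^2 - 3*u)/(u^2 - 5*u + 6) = u/(u - 2)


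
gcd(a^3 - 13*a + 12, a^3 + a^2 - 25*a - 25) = 1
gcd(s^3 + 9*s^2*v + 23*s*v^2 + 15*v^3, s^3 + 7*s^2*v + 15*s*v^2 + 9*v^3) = s^2 + 4*s*v + 3*v^2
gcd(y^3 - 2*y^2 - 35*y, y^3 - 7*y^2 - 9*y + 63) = y - 7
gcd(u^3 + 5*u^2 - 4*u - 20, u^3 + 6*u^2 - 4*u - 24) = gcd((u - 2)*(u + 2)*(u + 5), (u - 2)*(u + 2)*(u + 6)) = u^2 - 4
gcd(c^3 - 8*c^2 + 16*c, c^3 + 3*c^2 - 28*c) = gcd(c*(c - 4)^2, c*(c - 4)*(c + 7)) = c^2 - 4*c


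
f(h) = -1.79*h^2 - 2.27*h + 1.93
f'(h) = -3.58*h - 2.27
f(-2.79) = -5.67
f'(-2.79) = 7.72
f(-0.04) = 2.02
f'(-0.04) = -2.13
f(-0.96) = 2.46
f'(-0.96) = 1.17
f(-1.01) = 2.40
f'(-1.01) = 1.35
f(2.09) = -10.63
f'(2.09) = -9.75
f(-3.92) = -16.68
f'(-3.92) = 11.76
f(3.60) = -29.44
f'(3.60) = -15.16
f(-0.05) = 2.04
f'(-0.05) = -2.09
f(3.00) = -20.99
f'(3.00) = -13.01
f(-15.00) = -366.77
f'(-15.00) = 51.43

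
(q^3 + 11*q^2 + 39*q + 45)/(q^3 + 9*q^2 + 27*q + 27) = (q + 5)/(q + 3)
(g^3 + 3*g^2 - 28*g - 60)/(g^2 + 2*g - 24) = (g^2 - 3*g - 10)/(g - 4)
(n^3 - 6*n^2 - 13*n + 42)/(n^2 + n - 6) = n - 7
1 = 1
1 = 1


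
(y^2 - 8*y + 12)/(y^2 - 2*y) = (y - 6)/y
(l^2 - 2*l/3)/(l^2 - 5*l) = (l - 2/3)/(l - 5)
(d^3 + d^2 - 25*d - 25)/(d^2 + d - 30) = (d^2 + 6*d + 5)/(d + 6)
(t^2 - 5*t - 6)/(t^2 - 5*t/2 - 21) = 2*(t + 1)/(2*t + 7)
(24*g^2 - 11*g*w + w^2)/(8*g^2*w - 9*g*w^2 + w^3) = (-3*g + w)/(w*(-g + w))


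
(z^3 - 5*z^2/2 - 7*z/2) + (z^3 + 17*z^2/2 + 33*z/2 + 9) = 2*z^3 + 6*z^2 + 13*z + 9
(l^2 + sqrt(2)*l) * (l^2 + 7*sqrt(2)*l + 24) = l^4 + 8*sqrt(2)*l^3 + 38*l^2 + 24*sqrt(2)*l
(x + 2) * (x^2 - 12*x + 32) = x^3 - 10*x^2 + 8*x + 64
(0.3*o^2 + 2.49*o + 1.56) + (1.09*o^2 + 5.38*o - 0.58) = 1.39*o^2 + 7.87*o + 0.98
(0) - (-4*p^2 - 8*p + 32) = 4*p^2 + 8*p - 32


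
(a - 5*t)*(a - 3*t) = a^2 - 8*a*t + 15*t^2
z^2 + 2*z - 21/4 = (z - 3/2)*(z + 7/2)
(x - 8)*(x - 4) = x^2 - 12*x + 32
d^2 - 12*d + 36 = (d - 6)^2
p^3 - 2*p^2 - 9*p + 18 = (p - 3)*(p - 2)*(p + 3)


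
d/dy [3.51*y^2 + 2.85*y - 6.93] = 7.02*y + 2.85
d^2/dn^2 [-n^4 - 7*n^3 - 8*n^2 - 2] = -12*n^2 - 42*n - 16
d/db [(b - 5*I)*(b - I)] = 2*b - 6*I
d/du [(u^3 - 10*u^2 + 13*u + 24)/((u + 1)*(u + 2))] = (u^2 + 4*u - 46)/(u^2 + 4*u + 4)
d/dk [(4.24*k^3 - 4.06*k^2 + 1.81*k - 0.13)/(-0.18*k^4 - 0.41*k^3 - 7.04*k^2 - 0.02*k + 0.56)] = (0.7632*k^6 - 1.4616*k^5 - 30.5368*k^4 + 1.221*k^3 + 19.7869*k^2 - 6.3776*k + 1.011)/(0.0324*k^8 + 0.1476*k^7 + 2.7025*k^6 + 5.78*k^5 + 49.3764*k^4 - 0.1776*k^3 - 7.8844*k^2 - 0.0224*k + 0.3136)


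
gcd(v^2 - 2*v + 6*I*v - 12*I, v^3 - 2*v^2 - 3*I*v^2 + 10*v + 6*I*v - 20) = v - 2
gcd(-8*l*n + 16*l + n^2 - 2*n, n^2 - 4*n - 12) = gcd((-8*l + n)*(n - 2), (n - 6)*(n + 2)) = 1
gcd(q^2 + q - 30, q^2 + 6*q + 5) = 1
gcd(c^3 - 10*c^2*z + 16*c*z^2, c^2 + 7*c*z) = c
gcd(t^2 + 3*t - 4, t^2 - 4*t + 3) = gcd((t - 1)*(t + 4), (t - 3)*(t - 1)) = t - 1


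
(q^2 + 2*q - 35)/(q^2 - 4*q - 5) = (q + 7)/(q + 1)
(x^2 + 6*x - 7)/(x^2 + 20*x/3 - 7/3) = 3*(x - 1)/(3*x - 1)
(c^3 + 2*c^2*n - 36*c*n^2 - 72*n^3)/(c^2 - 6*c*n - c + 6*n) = (c^2 + 8*c*n + 12*n^2)/(c - 1)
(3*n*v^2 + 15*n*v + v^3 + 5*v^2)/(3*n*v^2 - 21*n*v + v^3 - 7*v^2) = (v + 5)/(v - 7)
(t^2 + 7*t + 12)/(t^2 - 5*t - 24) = (t + 4)/(t - 8)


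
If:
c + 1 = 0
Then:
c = -1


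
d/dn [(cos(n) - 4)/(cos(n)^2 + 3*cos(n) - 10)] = (cos(n)^2 - 8*cos(n) - 2)*sin(n)/(cos(n)^2 + 3*cos(n) - 10)^2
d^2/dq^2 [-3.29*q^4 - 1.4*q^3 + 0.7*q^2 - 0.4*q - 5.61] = -39.48*q^2 - 8.4*q + 1.4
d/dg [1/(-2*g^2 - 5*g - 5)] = (4*g + 5)/(2*g^2 + 5*g + 5)^2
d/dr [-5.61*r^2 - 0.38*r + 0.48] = -11.22*r - 0.38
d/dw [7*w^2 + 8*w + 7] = 14*w + 8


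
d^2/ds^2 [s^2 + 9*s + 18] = 2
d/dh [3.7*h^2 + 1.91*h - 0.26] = 7.4*h + 1.91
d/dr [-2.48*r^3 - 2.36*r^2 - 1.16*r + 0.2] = -7.44*r^2 - 4.72*r - 1.16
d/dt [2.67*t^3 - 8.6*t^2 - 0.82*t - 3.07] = 8.01*t^2 - 17.2*t - 0.82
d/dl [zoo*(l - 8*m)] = zoo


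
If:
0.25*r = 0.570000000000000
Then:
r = 2.28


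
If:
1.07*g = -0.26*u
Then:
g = -0.242990654205607*u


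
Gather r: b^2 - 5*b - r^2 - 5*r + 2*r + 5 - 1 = b^2 - 5*b - r^2 - 3*r + 4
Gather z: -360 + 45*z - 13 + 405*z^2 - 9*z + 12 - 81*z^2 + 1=324*z^2 + 36*z - 360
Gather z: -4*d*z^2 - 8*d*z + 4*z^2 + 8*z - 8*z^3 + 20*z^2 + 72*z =-8*z^3 + z^2*(24 - 4*d) + z*(80 - 8*d)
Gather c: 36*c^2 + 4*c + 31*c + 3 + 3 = 36*c^2 + 35*c + 6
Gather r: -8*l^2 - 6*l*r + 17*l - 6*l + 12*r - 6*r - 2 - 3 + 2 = -8*l^2 + 11*l + r*(6 - 6*l) - 3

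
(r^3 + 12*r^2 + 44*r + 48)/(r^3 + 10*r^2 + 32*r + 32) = (r + 6)/(r + 4)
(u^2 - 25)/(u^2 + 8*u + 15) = (u - 5)/(u + 3)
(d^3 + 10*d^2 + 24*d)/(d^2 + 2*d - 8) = d*(d + 6)/(d - 2)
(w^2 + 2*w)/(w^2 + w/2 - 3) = 2*w/(2*w - 3)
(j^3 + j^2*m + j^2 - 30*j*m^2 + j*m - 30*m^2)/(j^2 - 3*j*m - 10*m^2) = (j^2 + 6*j*m + j + 6*m)/(j + 2*m)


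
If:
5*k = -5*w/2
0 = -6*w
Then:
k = 0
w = 0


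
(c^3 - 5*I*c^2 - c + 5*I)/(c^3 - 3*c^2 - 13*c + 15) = (c^2 + c*(1 - 5*I) - 5*I)/(c^2 - 2*c - 15)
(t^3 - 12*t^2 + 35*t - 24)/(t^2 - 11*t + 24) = t - 1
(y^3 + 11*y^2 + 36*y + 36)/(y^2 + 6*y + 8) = (y^2 + 9*y + 18)/(y + 4)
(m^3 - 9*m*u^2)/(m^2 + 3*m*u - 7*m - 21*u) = m*(m - 3*u)/(m - 7)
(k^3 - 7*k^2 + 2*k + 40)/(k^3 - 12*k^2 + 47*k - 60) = (k + 2)/(k - 3)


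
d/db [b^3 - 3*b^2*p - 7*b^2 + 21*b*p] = 3*b^2 - 6*b*p - 14*b + 21*p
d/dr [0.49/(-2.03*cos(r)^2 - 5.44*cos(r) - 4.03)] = -(1.9894*cos(r) + 2.6656)*sin(r)/(2.03*cos(r)^2 + 5.44*cos(r) + 4.03)^2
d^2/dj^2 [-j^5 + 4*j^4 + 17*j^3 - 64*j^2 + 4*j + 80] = -20*j^3 + 48*j^2 + 102*j - 128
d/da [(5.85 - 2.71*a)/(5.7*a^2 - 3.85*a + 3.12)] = (15.447*a^2 - 66.69*a + 14.0673)/(32.49*a^4 - 43.89*a^3 + 50.3905*a^2 - 24.024*a + 9.7344)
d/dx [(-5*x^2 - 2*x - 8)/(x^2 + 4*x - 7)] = 2*(-9*x^2 + 43*x + 23)/(x^4 + 8*x^3 + 2*x^2 - 56*x + 49)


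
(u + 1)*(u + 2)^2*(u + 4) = u^4 + 9*u^3 + 28*u^2 + 36*u + 16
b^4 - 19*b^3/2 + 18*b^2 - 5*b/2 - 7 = (b - 7)*(b - 2)*(b - 1)*(b + 1/2)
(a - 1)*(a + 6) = a^2 + 5*a - 6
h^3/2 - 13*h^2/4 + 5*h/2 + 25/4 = (h/2 + 1/2)*(h - 5)*(h - 5/2)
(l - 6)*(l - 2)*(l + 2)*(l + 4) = l^4 - 2*l^3 - 28*l^2 + 8*l + 96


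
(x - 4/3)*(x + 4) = x^2 + 8*x/3 - 16/3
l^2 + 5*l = l*(l + 5)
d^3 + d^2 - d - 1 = (d - 1)*(d + 1)^2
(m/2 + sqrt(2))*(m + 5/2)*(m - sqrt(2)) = m^3/2 + sqrt(2)*m^2/2 + 5*m^2/4 - 2*m + 5*sqrt(2)*m/4 - 5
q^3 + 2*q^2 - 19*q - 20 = (q - 4)*(q + 1)*(q + 5)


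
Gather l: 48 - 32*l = 48 - 32*l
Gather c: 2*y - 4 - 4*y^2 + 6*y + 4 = -4*y^2 + 8*y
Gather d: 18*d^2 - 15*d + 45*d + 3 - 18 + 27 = 18*d^2 + 30*d + 12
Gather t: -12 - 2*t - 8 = -2*t - 20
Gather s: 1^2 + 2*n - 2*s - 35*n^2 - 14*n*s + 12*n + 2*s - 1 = -35*n^2 - 14*n*s + 14*n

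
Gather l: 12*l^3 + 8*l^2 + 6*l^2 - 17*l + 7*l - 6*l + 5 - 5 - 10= 12*l^3 + 14*l^2 - 16*l - 10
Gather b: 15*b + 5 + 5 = 15*b + 10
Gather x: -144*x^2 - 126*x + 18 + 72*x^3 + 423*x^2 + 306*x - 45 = 72*x^3 + 279*x^2 + 180*x - 27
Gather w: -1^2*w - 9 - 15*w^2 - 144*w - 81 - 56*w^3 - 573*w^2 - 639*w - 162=-56*w^3 - 588*w^2 - 784*w - 252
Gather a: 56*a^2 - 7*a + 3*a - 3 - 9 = 56*a^2 - 4*a - 12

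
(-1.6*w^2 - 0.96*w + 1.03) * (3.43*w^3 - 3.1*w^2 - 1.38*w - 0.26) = -5.488*w^5 + 1.6672*w^4 + 8.7169*w^3 - 1.4522*w^2 - 1.1718*w - 0.2678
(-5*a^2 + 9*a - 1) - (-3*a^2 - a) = -2*a^2 + 10*a - 1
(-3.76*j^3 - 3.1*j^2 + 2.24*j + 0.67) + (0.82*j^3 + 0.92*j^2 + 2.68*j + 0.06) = -2.94*j^3 - 2.18*j^2 + 4.92*j + 0.73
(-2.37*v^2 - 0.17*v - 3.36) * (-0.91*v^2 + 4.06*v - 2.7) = 2.1567*v^4 - 9.4675*v^3 + 8.7664*v^2 - 13.1826*v + 9.072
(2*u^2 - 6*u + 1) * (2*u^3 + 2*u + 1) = 4*u^5 - 12*u^4 + 6*u^3 - 10*u^2 - 4*u + 1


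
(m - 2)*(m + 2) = m^2 - 4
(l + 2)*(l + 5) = l^2 + 7*l + 10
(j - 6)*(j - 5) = j^2 - 11*j + 30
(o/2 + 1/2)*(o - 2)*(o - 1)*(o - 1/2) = o^4/2 - 5*o^3/4 + 5*o/4 - 1/2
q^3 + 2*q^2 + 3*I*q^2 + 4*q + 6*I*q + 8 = (q + 2)*(q - I)*(q + 4*I)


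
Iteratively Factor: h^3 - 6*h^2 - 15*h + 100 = (h + 4)*(h^2 - 10*h + 25) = (h - 5)*(h + 4)*(h - 5)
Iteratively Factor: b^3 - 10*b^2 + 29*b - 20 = (b - 4)*(b^2 - 6*b + 5) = (b - 5)*(b - 4)*(b - 1)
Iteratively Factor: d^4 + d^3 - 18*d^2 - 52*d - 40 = (d + 2)*(d^3 - d^2 - 16*d - 20) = (d - 5)*(d + 2)*(d^2 + 4*d + 4) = (d - 5)*(d + 2)^2*(d + 2)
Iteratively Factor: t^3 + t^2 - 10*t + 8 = (t + 4)*(t^2 - 3*t + 2) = (t - 1)*(t + 4)*(t - 2)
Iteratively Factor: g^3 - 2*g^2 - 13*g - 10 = (g + 1)*(g^2 - 3*g - 10) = (g - 5)*(g + 1)*(g + 2)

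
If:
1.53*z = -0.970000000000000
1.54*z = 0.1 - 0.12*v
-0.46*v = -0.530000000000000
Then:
No Solution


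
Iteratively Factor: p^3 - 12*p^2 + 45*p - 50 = (p - 5)*(p^2 - 7*p + 10) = (p - 5)*(p - 2)*(p - 5)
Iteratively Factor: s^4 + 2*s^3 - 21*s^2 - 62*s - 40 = (s + 1)*(s^3 + s^2 - 22*s - 40) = (s + 1)*(s + 2)*(s^2 - s - 20) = (s + 1)*(s + 2)*(s + 4)*(s - 5)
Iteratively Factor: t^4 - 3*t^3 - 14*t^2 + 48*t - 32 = (t - 1)*(t^3 - 2*t^2 - 16*t + 32) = (t - 4)*(t - 1)*(t^2 + 2*t - 8) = (t - 4)*(t - 1)*(t + 4)*(t - 2)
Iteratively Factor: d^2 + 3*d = (d)*(d + 3)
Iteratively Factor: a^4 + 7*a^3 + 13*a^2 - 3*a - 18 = (a + 3)*(a^3 + 4*a^2 + a - 6) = (a + 2)*(a + 3)*(a^2 + 2*a - 3) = (a - 1)*(a + 2)*(a + 3)*(a + 3)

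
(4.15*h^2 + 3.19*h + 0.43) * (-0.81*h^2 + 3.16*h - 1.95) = -3.3615*h^4 + 10.5301*h^3 + 1.6396*h^2 - 4.8617*h - 0.8385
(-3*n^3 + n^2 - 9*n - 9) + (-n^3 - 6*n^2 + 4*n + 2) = -4*n^3 - 5*n^2 - 5*n - 7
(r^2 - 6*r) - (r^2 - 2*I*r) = -6*r + 2*I*r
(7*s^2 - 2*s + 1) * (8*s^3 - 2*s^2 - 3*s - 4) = 56*s^5 - 30*s^4 - 9*s^3 - 24*s^2 + 5*s - 4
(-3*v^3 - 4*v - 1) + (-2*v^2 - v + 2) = -3*v^3 - 2*v^2 - 5*v + 1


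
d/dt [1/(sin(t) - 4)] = -cos(t)/(sin(t) - 4)^2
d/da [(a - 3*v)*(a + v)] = 2*a - 2*v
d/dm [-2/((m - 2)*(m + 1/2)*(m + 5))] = 4*(6*m^2 + 14*m - 17)/(4*m^6 + 28*m^5 - 19*m^4 - 278*m^3 + 149*m^2 + 340*m + 100)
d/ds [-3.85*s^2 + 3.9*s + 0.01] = 3.9 - 7.7*s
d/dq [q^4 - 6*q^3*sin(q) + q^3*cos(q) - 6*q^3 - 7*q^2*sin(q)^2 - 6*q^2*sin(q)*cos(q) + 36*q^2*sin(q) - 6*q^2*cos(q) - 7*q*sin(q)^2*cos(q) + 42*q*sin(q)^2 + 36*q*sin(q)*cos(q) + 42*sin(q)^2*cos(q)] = -q^3*sin(q) - 6*q^3*cos(q) + 4*q^3 - 12*q^2*sin(q) - 7*q^2*sin(2*q) + 39*q^2*cos(q) - 6*q^2*cos(2*q) - 18*q^2 + 295*q*sin(q)/4 + 36*q*sin(2*q) - 21*q*sin(3*q)/4 - 12*q*cos(q) + 43*q*cos(2*q) - 7*q - 21*sin(q)/2 + 18*sin(2*q) + 63*sin(3*q)/2 - 7*cos(q)/4 - 21*cos(2*q) + 7*cos(3*q)/4 + 21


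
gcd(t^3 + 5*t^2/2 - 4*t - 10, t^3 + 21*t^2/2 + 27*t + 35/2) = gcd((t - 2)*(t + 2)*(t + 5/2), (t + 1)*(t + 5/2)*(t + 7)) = t + 5/2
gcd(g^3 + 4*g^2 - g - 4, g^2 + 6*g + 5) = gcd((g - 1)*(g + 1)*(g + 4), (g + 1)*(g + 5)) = g + 1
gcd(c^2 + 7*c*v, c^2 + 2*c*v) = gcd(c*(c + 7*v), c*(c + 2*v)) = c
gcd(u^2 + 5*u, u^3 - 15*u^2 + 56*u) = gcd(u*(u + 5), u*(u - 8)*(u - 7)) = u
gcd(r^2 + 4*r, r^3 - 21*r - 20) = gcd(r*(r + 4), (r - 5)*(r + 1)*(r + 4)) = r + 4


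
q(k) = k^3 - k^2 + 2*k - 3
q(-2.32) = -25.51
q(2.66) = 14.07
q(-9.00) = -831.00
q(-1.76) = -15.07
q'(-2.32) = 22.79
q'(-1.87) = 16.23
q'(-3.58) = 47.61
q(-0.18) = -3.40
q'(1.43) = 5.27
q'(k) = 3*k^2 - 2*k + 2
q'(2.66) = 17.91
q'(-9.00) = 263.00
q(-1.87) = -16.78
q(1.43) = 0.74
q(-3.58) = -68.86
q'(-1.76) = 14.81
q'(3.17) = 25.81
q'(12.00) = 410.00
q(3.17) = 25.15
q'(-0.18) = 2.46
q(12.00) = 1605.00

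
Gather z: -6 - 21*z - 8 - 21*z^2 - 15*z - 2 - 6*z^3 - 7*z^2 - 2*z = -6*z^3 - 28*z^2 - 38*z - 16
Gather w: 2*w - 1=2*w - 1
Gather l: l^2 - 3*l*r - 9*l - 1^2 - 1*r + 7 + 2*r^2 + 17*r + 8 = l^2 + l*(-3*r - 9) + 2*r^2 + 16*r + 14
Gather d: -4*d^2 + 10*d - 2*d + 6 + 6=-4*d^2 + 8*d + 12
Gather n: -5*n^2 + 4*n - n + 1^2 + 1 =-5*n^2 + 3*n + 2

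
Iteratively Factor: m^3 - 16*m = (m + 4)*(m^2 - 4*m) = (m - 4)*(m + 4)*(m)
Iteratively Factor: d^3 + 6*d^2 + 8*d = (d)*(d^2 + 6*d + 8) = d*(d + 4)*(d + 2)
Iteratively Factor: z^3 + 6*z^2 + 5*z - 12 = (z - 1)*(z^2 + 7*z + 12) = (z - 1)*(z + 4)*(z + 3)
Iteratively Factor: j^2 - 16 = (j - 4)*(j + 4)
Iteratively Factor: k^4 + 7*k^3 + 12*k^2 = (k + 3)*(k^3 + 4*k^2) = (k + 3)*(k + 4)*(k^2) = k*(k + 3)*(k + 4)*(k)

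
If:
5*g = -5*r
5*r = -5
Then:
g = 1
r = -1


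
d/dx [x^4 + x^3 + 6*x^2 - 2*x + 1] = 4*x^3 + 3*x^2 + 12*x - 2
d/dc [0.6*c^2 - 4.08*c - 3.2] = 1.2*c - 4.08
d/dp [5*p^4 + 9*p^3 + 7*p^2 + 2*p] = 20*p^3 + 27*p^2 + 14*p + 2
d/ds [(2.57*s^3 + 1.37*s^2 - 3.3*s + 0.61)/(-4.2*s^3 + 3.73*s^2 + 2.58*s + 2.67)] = (7.105427357601e-15*s^5 + 15.3401*s^4 - 14.4588*s^3 + 44.1153*s^2 + 2.7652*s - 10.3848)/(17.64*s^6 - 31.332*s^5 - 7.7591*s^4 - 3.1812*s^3 + 26.5746*s^2 + 13.7772*s + 7.1289)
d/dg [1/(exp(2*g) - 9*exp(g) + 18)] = (9 - 2*exp(g))*exp(g)/(exp(2*g) - 9*exp(g) + 18)^2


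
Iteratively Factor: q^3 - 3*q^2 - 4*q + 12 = (q + 2)*(q^2 - 5*q + 6) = (q - 2)*(q + 2)*(q - 3)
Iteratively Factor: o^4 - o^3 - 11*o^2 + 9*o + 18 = (o - 2)*(o^3 + o^2 - 9*o - 9) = (o - 3)*(o - 2)*(o^2 + 4*o + 3) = (o - 3)*(o - 2)*(o + 3)*(o + 1)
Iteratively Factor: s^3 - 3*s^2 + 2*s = (s)*(s^2 - 3*s + 2) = s*(s - 2)*(s - 1)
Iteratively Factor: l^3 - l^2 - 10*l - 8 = (l + 1)*(l^2 - 2*l - 8) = (l + 1)*(l + 2)*(l - 4)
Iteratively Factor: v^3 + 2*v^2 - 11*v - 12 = (v + 4)*(v^2 - 2*v - 3) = (v - 3)*(v + 4)*(v + 1)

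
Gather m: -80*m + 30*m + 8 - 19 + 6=-50*m - 5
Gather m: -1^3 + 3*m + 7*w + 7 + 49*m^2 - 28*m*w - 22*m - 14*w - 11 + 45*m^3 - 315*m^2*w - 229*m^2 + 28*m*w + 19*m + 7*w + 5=45*m^3 + m^2*(-315*w - 180)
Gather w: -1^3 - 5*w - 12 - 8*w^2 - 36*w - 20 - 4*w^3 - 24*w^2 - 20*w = -4*w^3 - 32*w^2 - 61*w - 33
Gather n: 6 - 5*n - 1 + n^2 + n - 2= n^2 - 4*n + 3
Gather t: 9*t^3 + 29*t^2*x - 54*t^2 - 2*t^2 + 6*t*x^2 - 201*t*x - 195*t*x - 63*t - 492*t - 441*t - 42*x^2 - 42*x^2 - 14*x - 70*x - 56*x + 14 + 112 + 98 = 9*t^3 + t^2*(29*x - 56) + t*(6*x^2 - 396*x - 996) - 84*x^2 - 140*x + 224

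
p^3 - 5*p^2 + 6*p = p*(p - 3)*(p - 2)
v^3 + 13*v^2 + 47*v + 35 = (v + 1)*(v + 5)*(v + 7)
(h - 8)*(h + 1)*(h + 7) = h^3 - 57*h - 56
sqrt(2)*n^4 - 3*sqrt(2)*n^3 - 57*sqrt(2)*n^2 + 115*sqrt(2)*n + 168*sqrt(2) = (n - 8)*(n - 3)*(n + 7)*(sqrt(2)*n + sqrt(2))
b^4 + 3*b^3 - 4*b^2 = b^2*(b - 1)*(b + 4)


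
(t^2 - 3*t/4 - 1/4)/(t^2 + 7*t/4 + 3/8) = 2*(t - 1)/(2*t + 3)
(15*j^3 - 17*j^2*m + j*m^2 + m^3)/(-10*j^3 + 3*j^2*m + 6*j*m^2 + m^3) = (-3*j + m)/(2*j + m)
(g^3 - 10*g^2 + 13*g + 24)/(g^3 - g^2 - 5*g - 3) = (g - 8)/(g + 1)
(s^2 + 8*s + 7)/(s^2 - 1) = (s + 7)/(s - 1)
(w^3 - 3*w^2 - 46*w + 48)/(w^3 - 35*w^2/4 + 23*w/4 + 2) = 4*(w + 6)/(4*w + 1)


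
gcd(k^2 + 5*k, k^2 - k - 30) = k + 5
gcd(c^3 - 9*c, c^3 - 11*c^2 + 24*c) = c^2 - 3*c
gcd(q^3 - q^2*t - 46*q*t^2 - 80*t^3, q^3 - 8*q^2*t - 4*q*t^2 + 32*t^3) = q^2 - 6*q*t - 16*t^2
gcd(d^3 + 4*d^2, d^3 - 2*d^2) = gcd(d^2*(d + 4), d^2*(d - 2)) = d^2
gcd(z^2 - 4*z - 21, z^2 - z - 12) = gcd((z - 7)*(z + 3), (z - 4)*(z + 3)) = z + 3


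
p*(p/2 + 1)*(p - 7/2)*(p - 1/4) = p^4/2 - 7*p^3/8 - 53*p^2/16 + 7*p/8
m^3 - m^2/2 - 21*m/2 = m*(m - 7/2)*(m + 3)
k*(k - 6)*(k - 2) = k^3 - 8*k^2 + 12*k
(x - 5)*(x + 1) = x^2 - 4*x - 5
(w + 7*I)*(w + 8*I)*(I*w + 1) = I*w^3 - 14*w^2 - 41*I*w - 56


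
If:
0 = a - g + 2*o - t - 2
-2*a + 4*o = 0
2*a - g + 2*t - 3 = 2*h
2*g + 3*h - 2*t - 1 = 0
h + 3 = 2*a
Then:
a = 11/7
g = 5/7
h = 1/7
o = 11/14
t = 3/7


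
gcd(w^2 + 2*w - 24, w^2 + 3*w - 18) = w + 6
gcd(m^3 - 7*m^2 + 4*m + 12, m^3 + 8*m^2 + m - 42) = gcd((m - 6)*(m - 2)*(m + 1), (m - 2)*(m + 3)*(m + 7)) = m - 2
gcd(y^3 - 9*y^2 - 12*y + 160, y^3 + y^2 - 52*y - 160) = y^2 - 4*y - 32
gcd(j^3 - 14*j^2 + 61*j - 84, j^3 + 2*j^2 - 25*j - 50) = 1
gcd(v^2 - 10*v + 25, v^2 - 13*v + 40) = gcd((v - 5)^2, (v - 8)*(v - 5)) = v - 5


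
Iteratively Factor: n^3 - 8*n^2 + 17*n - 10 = (n - 1)*(n^2 - 7*n + 10) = (n - 5)*(n - 1)*(n - 2)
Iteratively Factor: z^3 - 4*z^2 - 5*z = (z + 1)*(z^2 - 5*z) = (z - 5)*(z + 1)*(z)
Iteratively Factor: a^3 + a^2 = (a)*(a^2 + a) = a*(a + 1)*(a)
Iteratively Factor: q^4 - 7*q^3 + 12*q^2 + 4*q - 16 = (q - 2)*(q^3 - 5*q^2 + 2*q + 8) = (q - 4)*(q - 2)*(q^2 - q - 2) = (q - 4)*(q - 2)*(q + 1)*(q - 2)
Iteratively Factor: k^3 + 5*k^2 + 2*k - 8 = (k + 2)*(k^2 + 3*k - 4) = (k - 1)*(k + 2)*(k + 4)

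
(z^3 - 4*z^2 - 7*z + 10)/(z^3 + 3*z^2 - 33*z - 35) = (z^2 + z - 2)/(z^2 + 8*z + 7)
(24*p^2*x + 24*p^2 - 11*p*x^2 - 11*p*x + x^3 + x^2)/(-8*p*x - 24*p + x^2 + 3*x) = (-3*p*x - 3*p + x^2 + x)/(x + 3)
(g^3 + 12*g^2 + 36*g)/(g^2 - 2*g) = (g^2 + 12*g + 36)/(g - 2)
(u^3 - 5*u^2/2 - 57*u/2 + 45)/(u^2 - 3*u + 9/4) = 2*(u^2 - u - 30)/(2*u - 3)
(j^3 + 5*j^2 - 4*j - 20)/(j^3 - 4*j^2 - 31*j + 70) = (j + 2)/(j - 7)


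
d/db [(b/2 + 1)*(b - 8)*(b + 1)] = 3*b^2/2 - 5*b - 11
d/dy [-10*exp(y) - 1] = -10*exp(y)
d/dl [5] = 0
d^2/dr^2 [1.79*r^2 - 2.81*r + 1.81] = 3.58000000000000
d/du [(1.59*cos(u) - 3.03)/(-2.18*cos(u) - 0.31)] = 7.0983*sin(u)/(2.18*cos(u) + 0.31)^2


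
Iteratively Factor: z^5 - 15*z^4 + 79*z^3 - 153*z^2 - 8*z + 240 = (z - 4)*(z^4 - 11*z^3 + 35*z^2 - 13*z - 60) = (z - 5)*(z - 4)*(z^3 - 6*z^2 + 5*z + 12) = (z - 5)*(z - 4)*(z - 3)*(z^2 - 3*z - 4) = (z - 5)*(z - 4)*(z - 3)*(z + 1)*(z - 4)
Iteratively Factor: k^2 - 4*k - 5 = (k + 1)*(k - 5)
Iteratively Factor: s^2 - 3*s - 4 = (s + 1)*(s - 4)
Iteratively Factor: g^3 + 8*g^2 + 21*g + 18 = (g + 3)*(g^2 + 5*g + 6) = (g + 3)^2*(g + 2)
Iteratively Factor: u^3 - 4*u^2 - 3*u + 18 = (u - 3)*(u^2 - u - 6) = (u - 3)*(u + 2)*(u - 3)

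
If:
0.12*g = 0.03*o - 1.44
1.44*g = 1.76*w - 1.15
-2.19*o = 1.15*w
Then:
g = -10.91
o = 4.35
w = -8.28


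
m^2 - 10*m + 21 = (m - 7)*(m - 3)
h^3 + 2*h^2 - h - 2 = (h - 1)*(h + 1)*(h + 2)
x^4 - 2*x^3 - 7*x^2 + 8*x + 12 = (x - 3)*(x - 2)*(x + 1)*(x + 2)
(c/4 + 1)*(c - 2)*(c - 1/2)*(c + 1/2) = c^4/4 + c^3/2 - 33*c^2/16 - c/8 + 1/2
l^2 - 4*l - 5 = (l - 5)*(l + 1)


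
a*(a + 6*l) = a^2 + 6*a*l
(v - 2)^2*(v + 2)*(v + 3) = v^4 + v^3 - 10*v^2 - 4*v + 24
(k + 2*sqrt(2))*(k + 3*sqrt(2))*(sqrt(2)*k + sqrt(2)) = sqrt(2)*k^3 + sqrt(2)*k^2 + 10*k^2 + 10*k + 12*sqrt(2)*k + 12*sqrt(2)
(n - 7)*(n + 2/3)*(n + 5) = n^3 - 4*n^2/3 - 109*n/3 - 70/3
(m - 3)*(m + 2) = m^2 - m - 6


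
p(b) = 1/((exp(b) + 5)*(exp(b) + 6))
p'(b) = -exp(b)/((exp(b) + 5)*(exp(b) + 6)^2) - exp(b)/((exp(b) + 5)^2*(exp(b) + 6)) = (-2*exp(b) - 11)*exp(b)/(exp(4*b) + 22*exp(3*b) + 181*exp(2*b) + 660*exp(b) + 900)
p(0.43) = 0.02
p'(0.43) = -0.01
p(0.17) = 0.02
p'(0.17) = -0.01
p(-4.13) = 0.03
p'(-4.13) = -0.00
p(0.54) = 0.02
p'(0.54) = -0.01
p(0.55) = 0.02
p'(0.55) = -0.01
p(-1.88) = 0.03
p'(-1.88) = -0.00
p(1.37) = 0.01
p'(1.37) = -0.01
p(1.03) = 0.01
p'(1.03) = -0.01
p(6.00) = 0.00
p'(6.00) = 0.00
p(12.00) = 0.00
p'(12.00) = 0.00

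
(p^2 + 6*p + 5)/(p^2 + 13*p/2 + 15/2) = 2*(p + 1)/(2*p + 3)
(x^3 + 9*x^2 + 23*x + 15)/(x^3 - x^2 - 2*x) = (x^2 + 8*x + 15)/(x*(x - 2))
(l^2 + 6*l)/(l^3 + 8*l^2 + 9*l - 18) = l/(l^2 + 2*l - 3)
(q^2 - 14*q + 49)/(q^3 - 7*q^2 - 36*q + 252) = (q - 7)/(q^2 - 36)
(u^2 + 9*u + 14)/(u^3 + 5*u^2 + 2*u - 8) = (u + 7)/(u^2 + 3*u - 4)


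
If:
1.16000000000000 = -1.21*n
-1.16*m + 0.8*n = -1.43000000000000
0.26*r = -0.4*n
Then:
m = 0.57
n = -0.96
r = 1.47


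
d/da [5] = 0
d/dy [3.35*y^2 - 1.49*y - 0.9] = 6.7*y - 1.49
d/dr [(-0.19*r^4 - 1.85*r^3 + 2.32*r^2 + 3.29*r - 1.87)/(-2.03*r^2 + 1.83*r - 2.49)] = (0.7714*r^5 + 2.7124*r^4 - 4.8786*r^3 + 24.7438*r^2 - 19.1458*r - 4.77)/(4.1209*r^4 - 7.4298*r^3 + 13.4583*r^2 - 9.1134*r + 6.2001)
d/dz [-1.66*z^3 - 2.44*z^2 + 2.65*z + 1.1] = -4.98*z^2 - 4.88*z + 2.65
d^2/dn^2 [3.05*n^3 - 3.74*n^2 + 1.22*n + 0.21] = 18.3*n - 7.48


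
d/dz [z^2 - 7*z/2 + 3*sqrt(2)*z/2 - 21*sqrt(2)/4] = 2*z - 7/2 + 3*sqrt(2)/2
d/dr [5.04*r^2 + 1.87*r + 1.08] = 10.08*r + 1.87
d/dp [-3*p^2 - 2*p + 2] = -6*p - 2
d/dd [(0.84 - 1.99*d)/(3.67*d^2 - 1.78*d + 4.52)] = (7.3033*d^2 - 6.1656*d - 7.4996)/(13.4689*d^4 - 13.0652*d^3 + 36.3452*d^2 - 16.0912*d + 20.4304)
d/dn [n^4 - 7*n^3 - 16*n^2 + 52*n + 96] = 4*n^3 - 21*n^2 - 32*n + 52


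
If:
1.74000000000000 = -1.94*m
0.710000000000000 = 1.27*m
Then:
No Solution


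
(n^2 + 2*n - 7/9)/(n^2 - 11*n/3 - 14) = (n - 1/3)/(n - 6)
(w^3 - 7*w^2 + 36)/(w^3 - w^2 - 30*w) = (w^2 - w - 6)/(w*(w + 5))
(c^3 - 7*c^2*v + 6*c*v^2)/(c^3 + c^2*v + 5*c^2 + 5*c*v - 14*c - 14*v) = c*(c^2 - 7*c*v + 6*v^2)/(c^3 + c^2*v + 5*c^2 + 5*c*v - 14*c - 14*v)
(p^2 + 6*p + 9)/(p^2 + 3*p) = (p + 3)/p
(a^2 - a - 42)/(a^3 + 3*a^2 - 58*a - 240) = (a - 7)/(a^2 - 3*a - 40)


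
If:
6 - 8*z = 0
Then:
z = 3/4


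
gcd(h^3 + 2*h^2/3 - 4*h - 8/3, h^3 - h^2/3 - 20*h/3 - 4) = h^2 + 8*h/3 + 4/3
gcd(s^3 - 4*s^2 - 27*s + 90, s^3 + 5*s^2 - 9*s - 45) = s^2 + 2*s - 15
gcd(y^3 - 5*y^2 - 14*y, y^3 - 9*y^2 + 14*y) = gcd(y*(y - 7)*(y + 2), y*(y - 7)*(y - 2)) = y^2 - 7*y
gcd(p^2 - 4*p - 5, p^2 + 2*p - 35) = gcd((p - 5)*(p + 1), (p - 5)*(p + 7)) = p - 5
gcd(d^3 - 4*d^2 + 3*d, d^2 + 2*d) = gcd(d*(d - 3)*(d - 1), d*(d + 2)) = d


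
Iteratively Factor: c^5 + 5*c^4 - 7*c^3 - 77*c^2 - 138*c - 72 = (c + 1)*(c^4 + 4*c^3 - 11*c^2 - 66*c - 72) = (c + 1)*(c + 3)*(c^3 + c^2 - 14*c - 24) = (c - 4)*(c + 1)*(c + 3)*(c^2 + 5*c + 6) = (c - 4)*(c + 1)*(c + 3)^2*(c + 2)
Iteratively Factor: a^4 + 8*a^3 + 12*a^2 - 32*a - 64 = (a + 4)*(a^3 + 4*a^2 - 4*a - 16) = (a + 4)^2*(a^2 - 4) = (a + 2)*(a + 4)^2*(a - 2)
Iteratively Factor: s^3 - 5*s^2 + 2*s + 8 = (s + 1)*(s^2 - 6*s + 8) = (s - 4)*(s + 1)*(s - 2)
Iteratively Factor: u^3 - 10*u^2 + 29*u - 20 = (u - 4)*(u^2 - 6*u + 5) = (u - 5)*(u - 4)*(u - 1)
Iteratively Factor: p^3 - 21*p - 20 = (p - 5)*(p^2 + 5*p + 4) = (p - 5)*(p + 1)*(p + 4)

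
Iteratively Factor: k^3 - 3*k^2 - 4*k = (k)*(k^2 - 3*k - 4) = k*(k + 1)*(k - 4)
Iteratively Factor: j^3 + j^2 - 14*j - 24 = (j + 3)*(j^2 - 2*j - 8) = (j - 4)*(j + 3)*(j + 2)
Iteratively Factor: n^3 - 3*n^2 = (n - 3)*(n^2) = n*(n - 3)*(n)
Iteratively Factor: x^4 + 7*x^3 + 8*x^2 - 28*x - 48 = (x + 2)*(x^3 + 5*x^2 - 2*x - 24) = (x + 2)*(x + 4)*(x^2 + x - 6) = (x + 2)*(x + 3)*(x + 4)*(x - 2)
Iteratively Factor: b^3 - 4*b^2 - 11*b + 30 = (b - 5)*(b^2 + b - 6) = (b - 5)*(b - 2)*(b + 3)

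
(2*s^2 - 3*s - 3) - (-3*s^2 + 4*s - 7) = 5*s^2 - 7*s + 4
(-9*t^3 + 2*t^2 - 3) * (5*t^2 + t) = -45*t^5 + t^4 + 2*t^3 - 15*t^2 - 3*t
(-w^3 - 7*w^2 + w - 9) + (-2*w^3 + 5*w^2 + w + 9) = -3*w^3 - 2*w^2 + 2*w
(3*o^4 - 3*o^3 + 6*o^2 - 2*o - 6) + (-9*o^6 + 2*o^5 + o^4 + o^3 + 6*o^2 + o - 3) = -9*o^6 + 2*o^5 + 4*o^4 - 2*o^3 + 12*o^2 - o - 9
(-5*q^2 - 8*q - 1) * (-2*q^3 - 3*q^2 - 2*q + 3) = 10*q^5 + 31*q^4 + 36*q^3 + 4*q^2 - 22*q - 3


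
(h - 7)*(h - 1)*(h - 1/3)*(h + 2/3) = h^4 - 23*h^3/3 + 37*h^2/9 + 37*h/9 - 14/9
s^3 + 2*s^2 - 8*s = s*(s - 2)*(s + 4)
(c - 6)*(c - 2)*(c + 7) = c^3 - c^2 - 44*c + 84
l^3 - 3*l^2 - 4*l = l*(l - 4)*(l + 1)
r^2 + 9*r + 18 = (r + 3)*(r + 6)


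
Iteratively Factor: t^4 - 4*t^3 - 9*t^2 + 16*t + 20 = (t + 2)*(t^3 - 6*t^2 + 3*t + 10) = (t + 1)*(t + 2)*(t^2 - 7*t + 10) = (t - 2)*(t + 1)*(t + 2)*(t - 5)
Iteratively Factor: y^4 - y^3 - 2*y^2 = (y)*(y^3 - y^2 - 2*y) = y*(y - 2)*(y^2 + y) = y^2*(y - 2)*(y + 1)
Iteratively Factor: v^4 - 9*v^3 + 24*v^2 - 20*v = (v)*(v^3 - 9*v^2 + 24*v - 20) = v*(v - 5)*(v^2 - 4*v + 4) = v*(v - 5)*(v - 2)*(v - 2)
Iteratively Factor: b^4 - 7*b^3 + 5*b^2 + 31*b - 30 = (b + 2)*(b^3 - 9*b^2 + 23*b - 15) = (b - 1)*(b + 2)*(b^2 - 8*b + 15) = (b - 3)*(b - 1)*(b + 2)*(b - 5)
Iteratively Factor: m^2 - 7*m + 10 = (m - 2)*(m - 5)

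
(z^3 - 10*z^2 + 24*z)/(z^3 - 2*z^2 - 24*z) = (z - 4)/(z + 4)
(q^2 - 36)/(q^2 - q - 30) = (q + 6)/(q + 5)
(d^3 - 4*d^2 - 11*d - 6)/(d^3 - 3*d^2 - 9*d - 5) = (d - 6)/(d - 5)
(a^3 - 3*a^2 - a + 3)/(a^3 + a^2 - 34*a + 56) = (a^3 - 3*a^2 - a + 3)/(a^3 + a^2 - 34*a + 56)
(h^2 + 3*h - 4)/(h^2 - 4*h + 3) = (h + 4)/(h - 3)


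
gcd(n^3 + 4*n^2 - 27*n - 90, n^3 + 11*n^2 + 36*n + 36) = n^2 + 9*n + 18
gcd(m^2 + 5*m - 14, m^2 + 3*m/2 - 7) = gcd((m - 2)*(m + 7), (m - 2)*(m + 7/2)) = m - 2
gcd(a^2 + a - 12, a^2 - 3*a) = a - 3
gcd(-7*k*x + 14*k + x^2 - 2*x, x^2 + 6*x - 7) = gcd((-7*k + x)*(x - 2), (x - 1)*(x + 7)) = 1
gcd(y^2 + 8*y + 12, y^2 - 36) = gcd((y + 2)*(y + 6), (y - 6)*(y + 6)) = y + 6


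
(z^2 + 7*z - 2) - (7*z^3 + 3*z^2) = -7*z^3 - 2*z^2 + 7*z - 2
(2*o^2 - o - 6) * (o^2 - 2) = 2*o^4 - o^3 - 10*o^2 + 2*o + 12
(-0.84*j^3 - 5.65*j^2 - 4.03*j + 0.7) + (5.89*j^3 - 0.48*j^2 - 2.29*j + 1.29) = 5.05*j^3 - 6.13*j^2 - 6.32*j + 1.99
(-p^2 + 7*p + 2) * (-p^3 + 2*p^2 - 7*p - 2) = p^5 - 9*p^4 + 19*p^3 - 43*p^2 - 28*p - 4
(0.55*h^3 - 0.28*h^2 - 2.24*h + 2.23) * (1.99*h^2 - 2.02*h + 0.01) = 1.0945*h^5 - 1.6682*h^4 - 3.8865*h^3 + 8.9597*h^2 - 4.527*h + 0.0223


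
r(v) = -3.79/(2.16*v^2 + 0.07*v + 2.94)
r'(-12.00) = -0.00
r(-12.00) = -0.01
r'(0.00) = 0.03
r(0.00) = -1.29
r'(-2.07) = -0.23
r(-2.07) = -0.31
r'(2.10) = 0.22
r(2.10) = -0.30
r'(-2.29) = -0.19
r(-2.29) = -0.27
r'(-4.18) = -0.04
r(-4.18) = -0.09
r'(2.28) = 0.18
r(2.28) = -0.26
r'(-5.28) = -0.02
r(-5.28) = -0.06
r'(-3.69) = -0.06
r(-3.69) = -0.12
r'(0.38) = 0.60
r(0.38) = -1.16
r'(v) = -3.79*(-4.32*v - 0.07)/(2.16*v^2 + 0.07*v + 2.94)^2 = (16.3728*v + 0.2653)/(2.16*v^2 + 0.07*v + 2.94)^2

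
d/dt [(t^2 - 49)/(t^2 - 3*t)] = (-3*t^2 + 98*t - 147)/(t^2*(t^2 - 6*t + 9))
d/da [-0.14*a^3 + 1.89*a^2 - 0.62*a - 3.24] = -0.42*a^2 + 3.78*a - 0.62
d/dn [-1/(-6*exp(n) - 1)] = -6*exp(n)/(6*exp(n) + 1)^2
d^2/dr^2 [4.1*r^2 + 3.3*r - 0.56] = 8.20000000000000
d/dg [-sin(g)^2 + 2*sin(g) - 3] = 2*(1 - sin(g))*cos(g)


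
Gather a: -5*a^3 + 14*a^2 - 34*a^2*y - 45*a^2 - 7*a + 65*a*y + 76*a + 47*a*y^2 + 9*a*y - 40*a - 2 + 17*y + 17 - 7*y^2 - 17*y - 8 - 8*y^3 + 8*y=-5*a^3 + a^2*(-34*y - 31) + a*(47*y^2 + 74*y + 29) - 8*y^3 - 7*y^2 + 8*y + 7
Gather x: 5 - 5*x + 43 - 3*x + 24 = 72 - 8*x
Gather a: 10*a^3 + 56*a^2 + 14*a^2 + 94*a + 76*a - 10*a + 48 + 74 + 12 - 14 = 10*a^3 + 70*a^2 + 160*a + 120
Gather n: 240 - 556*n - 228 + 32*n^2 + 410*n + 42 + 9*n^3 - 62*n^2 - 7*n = 9*n^3 - 30*n^2 - 153*n + 54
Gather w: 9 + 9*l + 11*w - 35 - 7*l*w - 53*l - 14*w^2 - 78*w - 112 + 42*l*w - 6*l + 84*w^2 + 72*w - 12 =-50*l + 70*w^2 + w*(35*l + 5) - 150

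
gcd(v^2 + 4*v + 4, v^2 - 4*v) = 1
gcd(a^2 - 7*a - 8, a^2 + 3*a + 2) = a + 1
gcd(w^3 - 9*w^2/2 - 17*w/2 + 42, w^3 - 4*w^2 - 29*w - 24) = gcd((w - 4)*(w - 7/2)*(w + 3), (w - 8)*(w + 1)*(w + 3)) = w + 3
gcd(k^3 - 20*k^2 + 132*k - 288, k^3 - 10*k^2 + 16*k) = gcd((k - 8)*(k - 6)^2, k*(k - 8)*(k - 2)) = k - 8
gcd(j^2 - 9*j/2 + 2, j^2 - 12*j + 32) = j - 4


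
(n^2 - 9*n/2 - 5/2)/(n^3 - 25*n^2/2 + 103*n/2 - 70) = (2*n + 1)/(2*n^2 - 15*n + 28)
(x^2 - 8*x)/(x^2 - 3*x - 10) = x*(8 - x)/(-x^2 + 3*x + 10)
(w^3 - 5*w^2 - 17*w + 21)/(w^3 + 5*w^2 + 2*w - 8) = (w^2 - 4*w - 21)/(w^2 + 6*w + 8)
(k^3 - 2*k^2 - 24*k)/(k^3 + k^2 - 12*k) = (k - 6)/(k - 3)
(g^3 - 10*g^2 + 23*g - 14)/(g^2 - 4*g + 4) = (g^2 - 8*g + 7)/(g - 2)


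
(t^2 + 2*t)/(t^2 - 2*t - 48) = t*(t + 2)/(t^2 - 2*t - 48)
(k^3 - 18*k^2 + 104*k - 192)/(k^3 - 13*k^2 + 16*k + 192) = (k^2 - 10*k + 24)/(k^2 - 5*k - 24)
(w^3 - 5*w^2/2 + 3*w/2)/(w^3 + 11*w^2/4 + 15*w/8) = 4*(2*w^2 - 5*w + 3)/(8*w^2 + 22*w + 15)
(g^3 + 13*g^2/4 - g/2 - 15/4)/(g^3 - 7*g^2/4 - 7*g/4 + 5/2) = (g + 3)/(g - 2)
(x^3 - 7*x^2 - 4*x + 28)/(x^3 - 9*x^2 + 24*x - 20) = (x^2 - 5*x - 14)/(x^2 - 7*x + 10)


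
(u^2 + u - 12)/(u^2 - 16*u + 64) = (u^2 + u - 12)/(u^2 - 16*u + 64)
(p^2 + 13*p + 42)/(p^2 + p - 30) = (p + 7)/(p - 5)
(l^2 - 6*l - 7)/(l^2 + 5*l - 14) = (l^2 - 6*l - 7)/(l^2 + 5*l - 14)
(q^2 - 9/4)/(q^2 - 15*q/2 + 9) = (q + 3/2)/(q - 6)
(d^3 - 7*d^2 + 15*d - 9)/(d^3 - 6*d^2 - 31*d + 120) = (d^2 - 4*d + 3)/(d^2 - 3*d - 40)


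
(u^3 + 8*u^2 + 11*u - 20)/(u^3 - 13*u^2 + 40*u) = (u^3 + 8*u^2 + 11*u - 20)/(u*(u^2 - 13*u + 40))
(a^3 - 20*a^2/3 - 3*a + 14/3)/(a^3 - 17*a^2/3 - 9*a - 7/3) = (3*a - 2)/(3*a + 1)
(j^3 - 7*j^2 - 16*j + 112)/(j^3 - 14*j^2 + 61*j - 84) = (j + 4)/(j - 3)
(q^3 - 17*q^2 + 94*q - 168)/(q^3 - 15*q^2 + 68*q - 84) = (q - 4)/(q - 2)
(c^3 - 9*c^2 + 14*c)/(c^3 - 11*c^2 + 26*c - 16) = c*(c - 7)/(c^2 - 9*c + 8)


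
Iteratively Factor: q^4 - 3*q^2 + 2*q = (q + 2)*(q^3 - 2*q^2 + q) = (q - 1)*(q + 2)*(q^2 - q) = q*(q - 1)*(q + 2)*(q - 1)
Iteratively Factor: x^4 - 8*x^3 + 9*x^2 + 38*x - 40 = (x - 1)*(x^3 - 7*x^2 + 2*x + 40) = (x - 4)*(x - 1)*(x^2 - 3*x - 10) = (x - 5)*(x - 4)*(x - 1)*(x + 2)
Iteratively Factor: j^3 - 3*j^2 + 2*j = (j)*(j^2 - 3*j + 2) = j*(j - 1)*(j - 2)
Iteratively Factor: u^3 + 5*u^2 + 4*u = (u + 1)*(u^2 + 4*u) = (u + 1)*(u + 4)*(u)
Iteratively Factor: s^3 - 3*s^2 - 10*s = (s + 2)*(s^2 - 5*s) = s*(s + 2)*(s - 5)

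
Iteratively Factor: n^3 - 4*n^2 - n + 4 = (n + 1)*(n^2 - 5*n + 4) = (n - 4)*(n + 1)*(n - 1)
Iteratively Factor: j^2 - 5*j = (j - 5)*(j)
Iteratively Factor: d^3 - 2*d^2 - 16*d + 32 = (d + 4)*(d^2 - 6*d + 8) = (d - 4)*(d + 4)*(d - 2)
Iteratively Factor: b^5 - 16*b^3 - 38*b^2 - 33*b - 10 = (b + 1)*(b^4 - b^3 - 15*b^2 - 23*b - 10) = (b + 1)^2*(b^3 - 2*b^2 - 13*b - 10) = (b + 1)^2*(b + 2)*(b^2 - 4*b - 5) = (b + 1)^3*(b + 2)*(b - 5)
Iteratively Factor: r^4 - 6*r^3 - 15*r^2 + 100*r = (r + 4)*(r^3 - 10*r^2 + 25*r) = (r - 5)*(r + 4)*(r^2 - 5*r) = (r - 5)^2*(r + 4)*(r)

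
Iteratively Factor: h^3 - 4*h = (h - 2)*(h^2 + 2*h) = (h - 2)*(h + 2)*(h)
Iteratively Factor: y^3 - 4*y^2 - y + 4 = (y - 4)*(y^2 - 1) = (y - 4)*(y + 1)*(y - 1)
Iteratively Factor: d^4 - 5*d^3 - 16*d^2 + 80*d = (d - 5)*(d^3 - 16*d) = (d - 5)*(d + 4)*(d^2 - 4*d) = (d - 5)*(d - 4)*(d + 4)*(d)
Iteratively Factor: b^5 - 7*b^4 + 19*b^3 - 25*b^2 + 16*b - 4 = (b - 2)*(b^4 - 5*b^3 + 9*b^2 - 7*b + 2) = (b - 2)*(b - 1)*(b^3 - 4*b^2 + 5*b - 2) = (b - 2)*(b - 1)^2*(b^2 - 3*b + 2) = (b - 2)*(b - 1)^3*(b - 2)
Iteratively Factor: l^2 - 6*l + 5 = (l - 5)*(l - 1)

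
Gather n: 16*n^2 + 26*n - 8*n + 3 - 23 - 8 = 16*n^2 + 18*n - 28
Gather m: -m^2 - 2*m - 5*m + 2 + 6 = -m^2 - 7*m + 8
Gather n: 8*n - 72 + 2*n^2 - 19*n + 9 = 2*n^2 - 11*n - 63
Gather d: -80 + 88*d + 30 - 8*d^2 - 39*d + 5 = -8*d^2 + 49*d - 45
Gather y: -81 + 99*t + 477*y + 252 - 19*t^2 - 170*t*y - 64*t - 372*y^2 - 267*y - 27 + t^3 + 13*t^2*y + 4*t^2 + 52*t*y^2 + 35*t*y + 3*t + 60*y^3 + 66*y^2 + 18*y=t^3 - 15*t^2 + 38*t + 60*y^3 + y^2*(52*t - 306) + y*(13*t^2 - 135*t + 228) + 144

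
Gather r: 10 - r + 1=11 - r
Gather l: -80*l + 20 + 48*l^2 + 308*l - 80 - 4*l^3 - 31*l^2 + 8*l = -4*l^3 + 17*l^2 + 236*l - 60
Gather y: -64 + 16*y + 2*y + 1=18*y - 63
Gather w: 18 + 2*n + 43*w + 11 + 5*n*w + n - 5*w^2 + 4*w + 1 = 3*n - 5*w^2 + w*(5*n + 47) + 30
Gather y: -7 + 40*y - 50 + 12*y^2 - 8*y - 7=12*y^2 + 32*y - 64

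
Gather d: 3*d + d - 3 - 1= 4*d - 4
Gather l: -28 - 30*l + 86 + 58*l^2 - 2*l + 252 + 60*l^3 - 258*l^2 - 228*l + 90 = 60*l^3 - 200*l^2 - 260*l + 400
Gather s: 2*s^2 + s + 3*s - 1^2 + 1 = 2*s^2 + 4*s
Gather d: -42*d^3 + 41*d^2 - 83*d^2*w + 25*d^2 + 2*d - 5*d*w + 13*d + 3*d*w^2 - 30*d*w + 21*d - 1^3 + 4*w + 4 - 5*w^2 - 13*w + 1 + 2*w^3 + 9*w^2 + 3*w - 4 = -42*d^3 + d^2*(66 - 83*w) + d*(3*w^2 - 35*w + 36) + 2*w^3 + 4*w^2 - 6*w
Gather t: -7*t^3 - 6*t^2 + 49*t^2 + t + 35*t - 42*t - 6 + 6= -7*t^3 + 43*t^2 - 6*t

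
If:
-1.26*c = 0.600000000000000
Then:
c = -0.48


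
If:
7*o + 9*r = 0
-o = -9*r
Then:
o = 0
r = 0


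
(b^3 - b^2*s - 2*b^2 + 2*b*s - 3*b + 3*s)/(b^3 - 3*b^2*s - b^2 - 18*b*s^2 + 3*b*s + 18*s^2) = (b^3 - b^2*s - 2*b^2 + 2*b*s - 3*b + 3*s)/(b^3 - 3*b^2*s - b^2 - 18*b*s^2 + 3*b*s + 18*s^2)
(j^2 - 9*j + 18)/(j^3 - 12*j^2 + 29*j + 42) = (j - 3)/(j^2 - 6*j - 7)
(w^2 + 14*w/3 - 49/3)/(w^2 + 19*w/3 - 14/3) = (3*w - 7)/(3*w - 2)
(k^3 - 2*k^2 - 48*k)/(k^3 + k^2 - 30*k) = (k - 8)/(k - 5)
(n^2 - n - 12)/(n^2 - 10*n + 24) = (n + 3)/(n - 6)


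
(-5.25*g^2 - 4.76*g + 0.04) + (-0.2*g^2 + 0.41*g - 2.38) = -5.45*g^2 - 4.35*g - 2.34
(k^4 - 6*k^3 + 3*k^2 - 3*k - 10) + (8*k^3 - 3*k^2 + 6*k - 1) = k^4 + 2*k^3 + 3*k - 11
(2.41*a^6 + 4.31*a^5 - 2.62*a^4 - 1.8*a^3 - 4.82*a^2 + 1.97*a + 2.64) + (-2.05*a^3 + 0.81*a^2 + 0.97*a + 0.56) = 2.41*a^6 + 4.31*a^5 - 2.62*a^4 - 3.85*a^3 - 4.01*a^2 + 2.94*a + 3.2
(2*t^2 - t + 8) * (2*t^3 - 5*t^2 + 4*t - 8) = 4*t^5 - 12*t^4 + 29*t^3 - 60*t^2 + 40*t - 64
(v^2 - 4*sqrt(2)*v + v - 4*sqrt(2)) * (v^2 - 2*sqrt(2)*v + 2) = v^4 - 6*sqrt(2)*v^3 + v^3 - 6*sqrt(2)*v^2 + 18*v^2 - 8*sqrt(2)*v + 18*v - 8*sqrt(2)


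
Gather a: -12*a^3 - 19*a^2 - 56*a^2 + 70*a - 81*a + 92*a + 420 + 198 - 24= -12*a^3 - 75*a^2 + 81*a + 594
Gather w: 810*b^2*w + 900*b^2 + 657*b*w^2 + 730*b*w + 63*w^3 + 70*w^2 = 900*b^2 + 63*w^3 + w^2*(657*b + 70) + w*(810*b^2 + 730*b)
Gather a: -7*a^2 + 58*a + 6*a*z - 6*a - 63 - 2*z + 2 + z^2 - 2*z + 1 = -7*a^2 + a*(6*z + 52) + z^2 - 4*z - 60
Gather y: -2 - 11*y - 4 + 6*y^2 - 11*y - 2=6*y^2 - 22*y - 8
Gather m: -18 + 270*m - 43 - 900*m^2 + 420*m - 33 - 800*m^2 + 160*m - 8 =-1700*m^2 + 850*m - 102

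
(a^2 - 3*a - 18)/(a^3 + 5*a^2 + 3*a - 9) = (a - 6)/(a^2 + 2*a - 3)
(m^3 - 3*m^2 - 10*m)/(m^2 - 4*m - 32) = m*(-m^2 + 3*m + 10)/(-m^2 + 4*m + 32)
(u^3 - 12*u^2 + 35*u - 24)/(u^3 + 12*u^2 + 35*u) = (u^3 - 12*u^2 + 35*u - 24)/(u*(u^2 + 12*u + 35))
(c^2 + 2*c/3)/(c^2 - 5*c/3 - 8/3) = c*(3*c + 2)/(3*c^2 - 5*c - 8)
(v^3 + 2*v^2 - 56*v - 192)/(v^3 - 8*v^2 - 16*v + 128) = (v + 6)/(v - 4)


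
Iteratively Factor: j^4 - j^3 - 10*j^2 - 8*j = (j - 4)*(j^3 + 3*j^2 + 2*j) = j*(j - 4)*(j^2 + 3*j + 2) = j*(j - 4)*(j + 1)*(j + 2)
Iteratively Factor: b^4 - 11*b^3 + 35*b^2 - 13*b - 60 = (b - 5)*(b^3 - 6*b^2 + 5*b + 12) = (b - 5)*(b + 1)*(b^2 - 7*b + 12) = (b - 5)*(b - 4)*(b + 1)*(b - 3)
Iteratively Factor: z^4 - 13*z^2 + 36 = (z - 3)*(z^3 + 3*z^2 - 4*z - 12) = (z - 3)*(z - 2)*(z^2 + 5*z + 6) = (z - 3)*(z - 2)*(z + 3)*(z + 2)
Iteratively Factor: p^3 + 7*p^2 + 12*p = (p + 3)*(p^2 + 4*p) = (p + 3)*(p + 4)*(p)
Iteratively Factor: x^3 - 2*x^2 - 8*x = (x)*(x^2 - 2*x - 8) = x*(x - 4)*(x + 2)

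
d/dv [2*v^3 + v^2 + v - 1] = 6*v^2 + 2*v + 1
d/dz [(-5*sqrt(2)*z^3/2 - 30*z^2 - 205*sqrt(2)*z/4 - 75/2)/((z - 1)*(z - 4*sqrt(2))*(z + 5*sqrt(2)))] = 5*(2*sqrt(2)*z^4 + 20*z^4 + 8*z^3 + 242*sqrt(2)*z^3 - 257*sqrt(2)*z^2 + 1132*z^2 - 1980*z + 60*sqrt(2)*z - 1670*sqrt(2) - 1200)/(4*(z^6 - 2*z^5 + 2*sqrt(2)*z^5 - 77*z^4 - 4*sqrt(2)*z^4 - 78*sqrt(2)*z^3 + 156*z^3 + 160*sqrt(2)*z^2 + 1522*z^2 - 3200*z - 80*sqrt(2)*z + 1600))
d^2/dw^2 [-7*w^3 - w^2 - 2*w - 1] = -42*w - 2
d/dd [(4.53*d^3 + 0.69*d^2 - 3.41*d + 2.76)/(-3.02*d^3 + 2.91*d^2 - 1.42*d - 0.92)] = (15.2661*d^4 - 33.4616*d^3 + 21.4461*d^2 - 17.3328*d + 7.0564)/(9.1204*d^6 - 17.5764*d^5 + 17.0449*d^4 - 2.7076*d^3 - 3.338*d^2 + 2.6128*d + 0.8464)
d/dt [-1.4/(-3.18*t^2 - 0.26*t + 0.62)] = (-8.904*t - 0.364)/(3.18*t^2 + 0.26*t - 0.62)^2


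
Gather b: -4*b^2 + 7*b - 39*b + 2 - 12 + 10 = -4*b^2 - 32*b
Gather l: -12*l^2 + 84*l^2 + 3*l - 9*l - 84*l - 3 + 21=72*l^2 - 90*l + 18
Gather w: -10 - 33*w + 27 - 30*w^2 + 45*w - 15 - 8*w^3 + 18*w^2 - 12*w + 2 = -8*w^3 - 12*w^2 + 4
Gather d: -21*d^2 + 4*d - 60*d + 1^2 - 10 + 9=-21*d^2 - 56*d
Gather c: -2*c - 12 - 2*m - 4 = -2*c - 2*m - 16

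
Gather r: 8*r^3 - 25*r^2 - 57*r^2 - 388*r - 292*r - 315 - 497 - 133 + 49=8*r^3 - 82*r^2 - 680*r - 896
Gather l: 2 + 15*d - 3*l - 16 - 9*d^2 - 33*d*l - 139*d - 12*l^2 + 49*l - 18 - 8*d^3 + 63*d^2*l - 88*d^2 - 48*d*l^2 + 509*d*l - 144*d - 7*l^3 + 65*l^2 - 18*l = -8*d^3 - 97*d^2 - 268*d - 7*l^3 + l^2*(53 - 48*d) + l*(63*d^2 + 476*d + 28) - 32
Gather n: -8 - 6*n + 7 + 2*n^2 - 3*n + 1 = 2*n^2 - 9*n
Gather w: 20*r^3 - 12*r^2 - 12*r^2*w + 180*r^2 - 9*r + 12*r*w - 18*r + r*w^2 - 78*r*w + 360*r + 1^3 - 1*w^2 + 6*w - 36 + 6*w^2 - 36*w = 20*r^3 + 168*r^2 + 333*r + w^2*(r + 5) + w*(-12*r^2 - 66*r - 30) - 35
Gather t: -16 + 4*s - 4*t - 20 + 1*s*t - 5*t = 4*s + t*(s - 9) - 36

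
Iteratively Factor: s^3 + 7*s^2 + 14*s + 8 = (s + 1)*(s^2 + 6*s + 8) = (s + 1)*(s + 4)*(s + 2)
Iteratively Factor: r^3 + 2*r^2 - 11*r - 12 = (r - 3)*(r^2 + 5*r + 4) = (r - 3)*(r + 4)*(r + 1)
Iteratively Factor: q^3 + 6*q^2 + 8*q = (q)*(q^2 + 6*q + 8) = q*(q + 4)*(q + 2)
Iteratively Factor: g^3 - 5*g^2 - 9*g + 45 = (g - 3)*(g^2 - 2*g - 15) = (g - 3)*(g + 3)*(g - 5)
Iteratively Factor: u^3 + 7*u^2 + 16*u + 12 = (u + 2)*(u^2 + 5*u + 6) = (u + 2)*(u + 3)*(u + 2)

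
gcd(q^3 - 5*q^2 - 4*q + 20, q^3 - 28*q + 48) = q - 2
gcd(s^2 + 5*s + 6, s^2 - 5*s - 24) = s + 3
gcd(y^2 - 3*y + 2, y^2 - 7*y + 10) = y - 2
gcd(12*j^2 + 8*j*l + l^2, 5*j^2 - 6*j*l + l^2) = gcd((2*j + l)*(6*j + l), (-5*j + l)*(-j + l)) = 1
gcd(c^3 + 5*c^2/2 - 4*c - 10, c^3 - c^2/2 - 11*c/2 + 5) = c^2 + c/2 - 5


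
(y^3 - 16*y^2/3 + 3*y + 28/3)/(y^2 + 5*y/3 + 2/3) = (3*y^2 - 19*y + 28)/(3*y + 2)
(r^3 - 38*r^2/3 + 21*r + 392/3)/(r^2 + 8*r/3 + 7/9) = 3*(r^2 - 15*r + 56)/(3*r + 1)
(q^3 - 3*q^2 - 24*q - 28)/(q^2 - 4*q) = (q^3 - 3*q^2 - 24*q - 28)/(q*(q - 4))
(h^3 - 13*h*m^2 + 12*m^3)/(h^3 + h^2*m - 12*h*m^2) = (h - m)/h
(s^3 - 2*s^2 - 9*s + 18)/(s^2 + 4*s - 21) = (s^2 + s - 6)/(s + 7)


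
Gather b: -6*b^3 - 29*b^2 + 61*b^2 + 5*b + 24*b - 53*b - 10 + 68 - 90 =-6*b^3 + 32*b^2 - 24*b - 32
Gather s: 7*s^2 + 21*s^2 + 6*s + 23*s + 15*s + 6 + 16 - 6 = 28*s^2 + 44*s + 16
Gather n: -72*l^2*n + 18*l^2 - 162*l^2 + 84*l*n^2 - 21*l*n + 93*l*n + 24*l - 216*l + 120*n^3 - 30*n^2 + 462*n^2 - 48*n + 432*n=-144*l^2 - 192*l + 120*n^3 + n^2*(84*l + 432) + n*(-72*l^2 + 72*l + 384)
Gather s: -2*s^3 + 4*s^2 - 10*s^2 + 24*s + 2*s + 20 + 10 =-2*s^3 - 6*s^2 + 26*s + 30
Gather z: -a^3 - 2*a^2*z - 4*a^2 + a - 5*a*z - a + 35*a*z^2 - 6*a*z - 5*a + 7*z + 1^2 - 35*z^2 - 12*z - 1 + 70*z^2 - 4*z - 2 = -a^3 - 4*a^2 - 5*a + z^2*(35*a + 35) + z*(-2*a^2 - 11*a - 9) - 2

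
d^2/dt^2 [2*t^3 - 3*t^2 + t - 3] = 12*t - 6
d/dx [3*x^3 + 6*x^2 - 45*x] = 9*x^2 + 12*x - 45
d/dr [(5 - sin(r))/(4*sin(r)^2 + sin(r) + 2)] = (4*sin(r)^2 - 40*sin(r) - 7)*cos(r)/(4*sin(r)^2 + sin(r) + 2)^2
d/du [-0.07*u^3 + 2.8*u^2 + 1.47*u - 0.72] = -0.21*u^2 + 5.6*u + 1.47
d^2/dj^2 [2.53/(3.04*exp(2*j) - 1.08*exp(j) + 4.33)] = ((2.7324 - 30.7648*exp(j))*(3.04*exp(2*j) - 1.08*exp(j) + 4.33) + 2.53*(6.08*exp(j) - 1.08)*(12.16*exp(j) - 2.16)*exp(j))*exp(j)/(3.04*exp(2*j) - 1.08*exp(j) + 4.33)^3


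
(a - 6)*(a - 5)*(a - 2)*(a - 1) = a^4 - 14*a^3 + 65*a^2 - 112*a + 60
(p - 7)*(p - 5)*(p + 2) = p^3 - 10*p^2 + 11*p + 70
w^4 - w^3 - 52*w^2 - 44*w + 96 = (w - 8)*(w - 1)*(w + 2)*(w + 6)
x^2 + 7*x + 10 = (x + 2)*(x + 5)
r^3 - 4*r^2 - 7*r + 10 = (r - 5)*(r - 1)*(r + 2)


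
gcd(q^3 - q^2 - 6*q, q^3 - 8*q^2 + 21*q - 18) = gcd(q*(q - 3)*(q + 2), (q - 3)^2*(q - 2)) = q - 3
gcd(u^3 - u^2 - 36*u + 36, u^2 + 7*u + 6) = u + 6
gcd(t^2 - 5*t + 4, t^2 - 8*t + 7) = t - 1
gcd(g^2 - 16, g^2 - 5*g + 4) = g - 4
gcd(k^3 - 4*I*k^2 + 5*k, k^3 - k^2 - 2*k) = k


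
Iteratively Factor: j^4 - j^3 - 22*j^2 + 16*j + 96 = (j - 4)*(j^3 + 3*j^2 - 10*j - 24) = (j - 4)*(j + 2)*(j^2 + j - 12) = (j - 4)*(j + 2)*(j + 4)*(j - 3)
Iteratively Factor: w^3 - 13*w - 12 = (w + 1)*(w^2 - w - 12) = (w - 4)*(w + 1)*(w + 3)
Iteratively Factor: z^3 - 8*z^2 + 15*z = (z - 3)*(z^2 - 5*z) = z*(z - 3)*(z - 5)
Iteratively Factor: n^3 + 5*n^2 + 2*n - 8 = (n + 4)*(n^2 + n - 2) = (n - 1)*(n + 4)*(n + 2)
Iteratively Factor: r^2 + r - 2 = (r - 1)*(r + 2)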